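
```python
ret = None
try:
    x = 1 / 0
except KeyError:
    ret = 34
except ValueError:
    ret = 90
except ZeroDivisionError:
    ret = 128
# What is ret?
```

Step-by-step execution trace:
1. `x = 1 / 0` raises ZeroDivisionError.
2. `except KeyError` does not match ZeroDivisionError; skipped.
3. `except ValueError` does not match ZeroDivisionError; skipped.
4. `except ZeroDivisionError` matches → ret = 128.
Result: 128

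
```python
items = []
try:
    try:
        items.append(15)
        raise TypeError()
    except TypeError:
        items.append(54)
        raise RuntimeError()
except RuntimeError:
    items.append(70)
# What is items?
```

Step-by-step execution trace:
1. Inner try: `items.append(15)` → items = [15].
2. `raise TypeError()` raises TypeError.
3. Inner `except TypeError` matches → `items.append(54)` → items = [15, 54].
4. `raise RuntimeError()` raises RuntimeError; propagates to outer try.
5. Outer `except RuntimeError` matches → `items.append(70)` → items = [15, 54, 70].
Result: [15, 54, 70]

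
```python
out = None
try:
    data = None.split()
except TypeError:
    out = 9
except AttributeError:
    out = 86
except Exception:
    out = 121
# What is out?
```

Step-by-step execution trace:
1. `data = None.split()` raises AttributeError.
2. `except TypeError` does not match AttributeError; skipped.
3. `except AttributeError` matches → out = 86.
4. Remaining except clauses are skipped.
Result: 86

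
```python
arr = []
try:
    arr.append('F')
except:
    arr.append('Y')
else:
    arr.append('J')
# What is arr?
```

Step-by-step execution trace:
1. try: `arr.append('F')` → arr = ['F']. No exception raised.
2. `except` is skipped.
3. `else` runs (try completed without exception): `arr.append('J')` → arr = ['F', 'J'].
Result: ['F', 'J']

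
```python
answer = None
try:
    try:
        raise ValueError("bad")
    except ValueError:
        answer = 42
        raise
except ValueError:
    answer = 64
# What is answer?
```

Step-by-step execution trace:
1. Inner try: `raise ValueError("bad")` raises ValueError.
2. Inner `except ValueError` matches → answer = 42.
3. bare `raise` re-raises the same ValueError.
4. Outer `except ValueError` matches → answer = 64.
Result: 64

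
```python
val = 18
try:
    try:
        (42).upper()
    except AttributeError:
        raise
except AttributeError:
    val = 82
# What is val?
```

Step-by-step execution trace:
1. Inner try: `(42).upper()` raises AttributeError.
2. Inner `except AttributeError` matches; bare `raise` re-raises the same AttributeError.
3. Outer `except AttributeError` matches → val = 82.
Result: 82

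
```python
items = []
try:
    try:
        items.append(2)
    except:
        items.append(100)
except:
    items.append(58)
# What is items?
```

Step-by-step execution trace:
1. Inner try: `items.append(2)` → items = [2]. No exception raised.
2. Inner `except` is skipped.
3. Inner try completes normally; outer `except` is skipped.
Result: [2]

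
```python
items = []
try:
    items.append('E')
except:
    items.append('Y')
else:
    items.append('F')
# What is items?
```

Step-by-step execution trace:
1. try: `items.append('E')` → items = ['E']. No exception raised.
2. `except` is skipped.
3. `else` runs (try completed without exception): `items.append('F')` → items = ['E', 'F'].
Result: ['E', 'F']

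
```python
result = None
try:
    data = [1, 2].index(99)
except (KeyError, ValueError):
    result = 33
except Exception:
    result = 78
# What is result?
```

Step-by-step execution trace:
1. `data = [1, 2].index(99)` raises ValueError.
2. `except (KeyError, ValueError)` matches (ValueError is in the tuple) → result = 33.
3. `except Exception` is not reached.
Result: 33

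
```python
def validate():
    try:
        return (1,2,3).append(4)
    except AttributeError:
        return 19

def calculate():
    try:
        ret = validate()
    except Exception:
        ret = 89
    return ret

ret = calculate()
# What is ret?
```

Step-by-step execution trace:
1. `calculate()` calls `validate()`.
2. In validate: `(1,2,3).append(4)` raises AttributeError; `except AttributeError` catches it → returns 19.
3. In calculate: `ret = validate()` → ret = 19. No exception reaches calculate.
4. `except Exception` is skipped; calculate returns 19.
5. ret = 19.
Result: 19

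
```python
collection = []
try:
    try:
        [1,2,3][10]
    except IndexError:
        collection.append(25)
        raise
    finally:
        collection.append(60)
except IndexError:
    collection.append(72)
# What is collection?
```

Step-by-step execution trace:
1. Inner try: `[1,2,3][10]` raises IndexError.
2. Inner `except IndexError` matches → `collection.append(25)` → collection = [25].
3. bare `raise` re-raises IndexError.
4. Inner `finally` runs during unwinding: `collection.append(60)` → collection = [25, 60].
5. Outer `except IndexError` matches → `collection.append(72)` → collection = [25, 60, 72].
Result: [25, 60, 72]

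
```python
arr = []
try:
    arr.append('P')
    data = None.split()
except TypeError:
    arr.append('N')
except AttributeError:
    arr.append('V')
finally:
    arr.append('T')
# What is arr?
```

Step-by-step execution trace:
1. try: `arr.append('P')` → arr = ['P'].
2. `data = None.split()` raises AttributeError.
3. `except TypeError` does not match AttributeError; skipped.
4. `except AttributeError` matches → `arr.append('V')` → arr = ['P', 'V'].
5. finally always runs: `arr.append('T')` → arr = ['P', 'V', 'T'].
Result: ['P', 'V', 'T']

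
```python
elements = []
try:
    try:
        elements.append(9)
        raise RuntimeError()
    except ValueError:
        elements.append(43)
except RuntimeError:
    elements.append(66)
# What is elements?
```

Step-by-step execution trace:
1. Inner try: `elements.append(9)` → elements = [9].
2. `raise RuntimeError()` raises RuntimeError.
3. Inner `except ValueError` does not match RuntimeError; exception propagates to outer try.
4. Outer `except RuntimeError` matches → `elements.append(66)` → elements = [9, 66].
Result: [9, 66]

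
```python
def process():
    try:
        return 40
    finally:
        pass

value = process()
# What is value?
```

Step-by-step execution trace:
1. `process()` enters try: `return 40` sets pending return value 40.
2. Before returning, `finally: pass` runs (no effect).
3. process() returns 40 → value = 40.
Result: 40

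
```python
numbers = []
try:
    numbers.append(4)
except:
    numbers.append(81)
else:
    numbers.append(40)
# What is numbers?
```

Step-by-step execution trace:
1. try: `numbers.append(4)` → numbers = [4]. No exception raised.
2. `except` is skipped.
3. `else` runs (try completed without exception): `numbers.append(40)` → numbers = [4, 40].
Result: [4, 40]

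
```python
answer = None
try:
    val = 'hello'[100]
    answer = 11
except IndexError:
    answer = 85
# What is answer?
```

Step-by-step execution trace:
1. `val = 'hello'[100]` raises IndexError.
2. `answer = 11` is not reached.
3. `except IndexError` matches → answer = 85.
Result: 85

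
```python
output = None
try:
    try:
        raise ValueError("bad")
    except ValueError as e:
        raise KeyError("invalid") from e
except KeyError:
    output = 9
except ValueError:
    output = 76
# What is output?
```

Step-by-step execution trace:
1. Inner try raises ValueError; inner `except ValueError as e` catches it.
2. `raise KeyError(...) from e` raises KeyError (ValueError is attached as __cause__, but only KeyError is active).
3. Outer `except KeyError` matches → output = 9.
4. `except ValueError` is not reached.
Result: 9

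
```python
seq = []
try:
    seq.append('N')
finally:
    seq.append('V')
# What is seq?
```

Step-by-step execution trace:
1. try: `seq.append('N')` → seq = ['N'].
2. The try body completes without raising.
3. finally always runs: `seq.append('V')` → seq = ['N', 'V'].
Result: ['N', 'V']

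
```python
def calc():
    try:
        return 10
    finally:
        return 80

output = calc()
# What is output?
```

Step-by-step execution trace:
1. `calc()` enters try: `return 10` sets pending return value 10.
2. Before returning, `finally: return 80` runs and overrides the pending return.
3. calc() returns 80 → output = 80.
Result: 80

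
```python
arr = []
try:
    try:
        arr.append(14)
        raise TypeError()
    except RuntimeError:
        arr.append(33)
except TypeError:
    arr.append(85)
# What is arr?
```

Step-by-step execution trace:
1. Inner try: `arr.append(14)` → arr = [14].
2. `raise TypeError()` raises TypeError.
3. Inner `except RuntimeError` does not match TypeError; exception propagates to outer try.
4. Outer `except TypeError` matches → `arr.append(85)` → arr = [14, 85].
Result: [14, 85]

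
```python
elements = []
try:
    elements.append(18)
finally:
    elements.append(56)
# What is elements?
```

Step-by-step execution trace:
1. try: `elements.append(18)` → elements = [18].
2. The try body completes without raising.
3. finally always runs: `elements.append(56)` → elements = [18, 56].
Result: [18, 56]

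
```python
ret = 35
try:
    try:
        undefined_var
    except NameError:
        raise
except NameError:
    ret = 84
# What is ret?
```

Step-by-step execution trace:
1. Inner try: `undefined_var` raises NameError.
2. Inner `except NameError` matches; bare `raise` re-raises the same NameError.
3. Outer `except NameError` matches → ret = 84.
Result: 84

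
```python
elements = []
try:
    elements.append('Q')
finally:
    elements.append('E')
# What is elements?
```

Step-by-step execution trace:
1. try: `elements.append('Q')` → elements = ['Q'].
2. The try body completes without raising.
3. finally always runs: `elements.append('E')` → elements = ['Q', 'E'].
Result: ['Q', 'E']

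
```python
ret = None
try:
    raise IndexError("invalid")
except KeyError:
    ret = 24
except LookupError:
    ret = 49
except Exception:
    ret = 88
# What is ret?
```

Step-by-step execution trace:
1. `raise IndexError(...)` raises IndexError.
2. `except KeyError` does not match (IndexError is not a subclass of KeyError); skipped.
3. `except LookupError` matches (IndexError is a subclass of LookupError) → ret = 49.
4. `except Exception` is not reached.
Result: 49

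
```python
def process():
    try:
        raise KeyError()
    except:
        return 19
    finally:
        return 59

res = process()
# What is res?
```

Step-by-step execution trace:
1. `process()` enters try: `raise KeyError()` raises KeyError.
2. bare `except` matches → `return 19` sets pending return value 19.
3. Before returning, `finally: return 59` runs and overrides the pending return.
4. process() returns 59 → res = 59.
Result: 59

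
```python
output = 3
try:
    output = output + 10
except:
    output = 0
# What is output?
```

Step-by-step execution trace:
1. output starts at 3.
2. try: `output = output + 10` → output = 13. No exception raised.
3. `except` is skipped.
Result: 13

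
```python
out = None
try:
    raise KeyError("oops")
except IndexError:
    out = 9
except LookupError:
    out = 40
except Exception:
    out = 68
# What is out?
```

Step-by-step execution trace:
1. `raise KeyError(...)` raises KeyError.
2. `except IndexError` does not match (KeyError is not a subclass of IndexError); skipped.
3. `except LookupError` matches (KeyError is a subclass of LookupError) → out = 40.
4. `except Exception` is not reached.
Result: 40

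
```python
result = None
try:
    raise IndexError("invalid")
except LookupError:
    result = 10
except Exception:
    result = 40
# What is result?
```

Step-by-step execution trace:
1. `raise IndexError(...)` raises IndexError.
2. `except LookupError` matches (IndexError is a subclass of LookupError) → result = 10.
3. `except Exception` is not reached.
Result: 10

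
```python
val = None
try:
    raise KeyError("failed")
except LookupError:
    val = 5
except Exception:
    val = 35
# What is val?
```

Step-by-step execution trace:
1. `raise KeyError(...)` raises KeyError.
2. `except LookupError` matches (KeyError is a subclass of LookupError) → val = 5.
3. `except Exception` is not reached.
Result: 5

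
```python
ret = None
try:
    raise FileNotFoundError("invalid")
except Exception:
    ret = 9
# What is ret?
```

Step-by-step execution trace:
1. `raise FileNotFoundError(...)` raises FileNotFoundError.
2. `except Exception` matches (FileNotFoundError is a subclass of Exception) → ret = 9.
Result: 9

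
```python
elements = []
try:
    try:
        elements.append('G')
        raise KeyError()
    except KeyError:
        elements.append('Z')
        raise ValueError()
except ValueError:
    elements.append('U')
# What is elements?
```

Step-by-step execution trace:
1. Inner try: `elements.append('G')` → elements = ['G'].
2. `raise KeyError()` raises KeyError.
3. Inner `except KeyError` matches → `elements.append('Z')` → elements = ['G', 'Z'].
4. `raise ValueError()` raises ValueError; propagates to outer try.
5. Outer `except ValueError` matches → `elements.append('U')` → elements = ['G', 'Z', 'U'].
Result: ['G', 'Z', 'U']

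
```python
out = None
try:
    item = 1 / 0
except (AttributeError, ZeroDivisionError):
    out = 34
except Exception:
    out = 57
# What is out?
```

Step-by-step execution trace:
1. `item = 1 / 0` raises ZeroDivisionError.
2. `except (AttributeError, ZeroDivisionError)` matches (ZeroDivisionError is in the tuple) → out = 34.
3. `except Exception` is not reached.
Result: 34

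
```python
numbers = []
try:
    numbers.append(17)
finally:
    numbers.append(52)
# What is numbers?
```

Step-by-step execution trace:
1. try: `numbers.append(17)` → numbers = [17].
2. The try body completes without raising.
3. finally always runs: `numbers.append(52)` → numbers = [17, 52].
Result: [17, 52]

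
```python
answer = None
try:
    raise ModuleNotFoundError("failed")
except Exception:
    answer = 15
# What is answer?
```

Step-by-step execution trace:
1. `raise ModuleNotFoundError(...)` raises ModuleNotFoundError.
2. `except Exception` matches (ModuleNotFoundError is a subclass of Exception) → answer = 15.
Result: 15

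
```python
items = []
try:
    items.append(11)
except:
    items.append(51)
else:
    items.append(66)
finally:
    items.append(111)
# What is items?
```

Step-by-step execution trace:
1. try: `items.append(11)` → items = [11]. No exception raised.
2. `except` is skipped.
3. `else` runs: `items.append(66)` → items = [11, 66].
4. `finally` always runs: `items.append(111)` → items = [11, 66, 111].
Result: [11, 66, 111]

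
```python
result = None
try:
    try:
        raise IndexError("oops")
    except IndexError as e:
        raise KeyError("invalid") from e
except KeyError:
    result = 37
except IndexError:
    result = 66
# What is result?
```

Step-by-step execution trace:
1. Inner try raises IndexError; inner `except IndexError as e` catches it.
2. `raise KeyError(...) from e` raises KeyError (IndexError is attached as __cause__, but only KeyError is active).
3. Outer `except KeyError` matches → result = 37.
4. `except IndexError` is not reached.
Result: 37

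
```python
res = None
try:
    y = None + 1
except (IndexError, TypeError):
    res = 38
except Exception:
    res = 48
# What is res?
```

Step-by-step execution trace:
1. `y = None + 1` raises TypeError.
2. `except (IndexError, TypeError)` matches (TypeError is in the tuple) → res = 38.
3. `except Exception` is not reached.
Result: 38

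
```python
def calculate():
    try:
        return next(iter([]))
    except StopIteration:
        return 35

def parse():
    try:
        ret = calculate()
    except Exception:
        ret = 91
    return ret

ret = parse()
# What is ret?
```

Step-by-step execution trace:
1. `parse()` calls `calculate()`.
2. In calculate: `next(iter([]))` raises StopIteration; `except StopIteration` catches it → returns 35.
3. In parse: `ret = calculate()` → ret = 35. No exception reaches parse.
4. `except Exception` is skipped; parse returns 35.
5. ret = 35.
Result: 35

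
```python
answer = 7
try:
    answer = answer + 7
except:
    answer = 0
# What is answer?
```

Step-by-step execution trace:
1. answer starts at 7.
2. try: `answer = answer + 7` → answer = 14. No exception raised.
3. `except` is skipped.
Result: 14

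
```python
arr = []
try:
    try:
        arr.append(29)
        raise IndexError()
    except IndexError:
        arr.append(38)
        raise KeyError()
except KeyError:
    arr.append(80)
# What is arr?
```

Step-by-step execution trace:
1. Inner try: `arr.append(29)` → arr = [29].
2. `raise IndexError()` raises IndexError.
3. Inner `except IndexError` matches → `arr.append(38)` → arr = [29, 38].
4. `raise KeyError()` raises KeyError; propagates to outer try.
5. Outer `except KeyError` matches → `arr.append(80)` → arr = [29, 38, 80].
Result: [29, 38, 80]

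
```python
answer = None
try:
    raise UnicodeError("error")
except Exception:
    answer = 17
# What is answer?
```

Step-by-step execution trace:
1. `raise UnicodeError(...)` raises UnicodeError.
2. `except Exception` matches (UnicodeError is a subclass of Exception) → answer = 17.
Result: 17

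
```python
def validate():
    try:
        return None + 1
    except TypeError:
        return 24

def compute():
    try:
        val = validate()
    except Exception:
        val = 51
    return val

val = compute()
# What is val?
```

Step-by-step execution trace:
1. `compute()` calls `validate()`.
2. In validate: `None + 1` raises TypeError; `except TypeError` catches it → returns 24.
3. In compute: `val = validate()` → val = 24. No exception reaches compute.
4. `except Exception` is skipped; compute returns 24.
5. val = 24.
Result: 24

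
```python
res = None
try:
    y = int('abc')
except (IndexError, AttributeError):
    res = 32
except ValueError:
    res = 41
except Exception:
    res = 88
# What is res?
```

Step-by-step execution trace:
1. `y = int('abc')` raises ValueError.
2. `except (IndexError, AttributeError)` does not match ValueError; skipped.
3. `except ValueError` matches (exact type match) → res = 41.
4. `except Exception` is not reached.
Result: 41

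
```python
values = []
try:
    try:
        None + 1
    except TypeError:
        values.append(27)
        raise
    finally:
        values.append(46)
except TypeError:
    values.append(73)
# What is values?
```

Step-by-step execution trace:
1. Inner try: `None + 1` raises TypeError.
2. Inner `except TypeError` matches → `values.append(27)` → values = [27].
3. bare `raise` re-raises TypeError.
4. Inner `finally` runs during unwinding: `values.append(46)` → values = [27, 46].
5. Outer `except TypeError` matches → `values.append(73)` → values = [27, 46, 73].
Result: [27, 46, 73]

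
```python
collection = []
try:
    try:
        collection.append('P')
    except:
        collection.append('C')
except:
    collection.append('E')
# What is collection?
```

Step-by-step execution trace:
1. Inner try: `collection.append('P')` → collection = ['P']. No exception raised.
2. Inner `except` is skipped.
3. Inner try completes normally; outer `except` is skipped.
Result: ['P']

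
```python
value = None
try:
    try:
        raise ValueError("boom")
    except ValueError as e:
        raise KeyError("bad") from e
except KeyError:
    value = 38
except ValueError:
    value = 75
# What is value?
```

Step-by-step execution trace:
1. Inner try raises ValueError; inner `except ValueError as e` catches it.
2. `raise KeyError(...) from e` raises KeyError (ValueError is attached as __cause__, but only KeyError is active).
3. Outer `except KeyError` matches → value = 38.
4. `except ValueError` is not reached.
Result: 38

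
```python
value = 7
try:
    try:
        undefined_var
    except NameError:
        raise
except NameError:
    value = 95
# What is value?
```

Step-by-step execution trace:
1. Inner try: `undefined_var` raises NameError.
2. Inner `except NameError` matches; bare `raise` re-raises the same NameError.
3. Outer `except NameError` matches → value = 95.
Result: 95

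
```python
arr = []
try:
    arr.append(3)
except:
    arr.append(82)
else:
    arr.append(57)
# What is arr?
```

Step-by-step execution trace:
1. try: `arr.append(3)` → arr = [3]. No exception raised.
2. `except` is skipped.
3. `else` runs (try completed without exception): `arr.append(57)` → arr = [3, 57].
Result: [3, 57]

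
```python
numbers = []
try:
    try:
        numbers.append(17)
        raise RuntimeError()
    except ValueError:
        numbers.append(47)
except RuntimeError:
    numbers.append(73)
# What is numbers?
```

Step-by-step execution trace:
1. Inner try: `numbers.append(17)` → numbers = [17].
2. `raise RuntimeError()` raises RuntimeError.
3. Inner `except ValueError` does not match RuntimeError; exception propagates to outer try.
4. Outer `except RuntimeError` matches → `numbers.append(73)` → numbers = [17, 73].
Result: [17, 73]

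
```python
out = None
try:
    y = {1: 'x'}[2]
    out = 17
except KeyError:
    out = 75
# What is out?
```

Step-by-step execution trace:
1. `y = {1: 'x'}[2]` raises KeyError.
2. `out = 17` is not reached.
3. `except KeyError` matches → out = 75.
Result: 75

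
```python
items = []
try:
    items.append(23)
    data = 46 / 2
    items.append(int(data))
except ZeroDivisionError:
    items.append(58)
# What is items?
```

Step-by-step execution trace:
1. try: `items.append(23)` → items = [23].
2. `data = 46 / 2` → data = 23.0. No exception raised.
3. `items.append(int(data))` → items = [23, 23].
4. `except ZeroDivisionError` is skipped (no exception was raised).
Result: [23, 23]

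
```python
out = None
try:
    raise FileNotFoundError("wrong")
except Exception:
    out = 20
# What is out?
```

Step-by-step execution trace:
1. `raise FileNotFoundError(...)` raises FileNotFoundError.
2. `except Exception` matches (FileNotFoundError is a subclass of Exception) → out = 20.
Result: 20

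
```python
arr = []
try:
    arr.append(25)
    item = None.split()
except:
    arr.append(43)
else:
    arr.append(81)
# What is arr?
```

Step-by-step execution trace:
1. try: `arr.append(25)` → arr = [25].
2. `item = None.split()` raises AttributeError.
3. bare `except` matches → `arr.append(43)` → arr = [25, 43].
4. `else` is skipped (an exception was raised).
Result: [25, 43]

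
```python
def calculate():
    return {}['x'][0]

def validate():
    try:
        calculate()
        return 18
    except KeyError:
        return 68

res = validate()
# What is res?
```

Step-by-step execution trace:
1. `validate()` calls `calculate()`.
2. `calculate()` evaluates `{}['x'][0]`, which raises KeyError; it propagates to the caller.
3. `return 18` is not reached.
4. `except KeyError` in validate matches → returns 68.
5. res = 68.
Result: 68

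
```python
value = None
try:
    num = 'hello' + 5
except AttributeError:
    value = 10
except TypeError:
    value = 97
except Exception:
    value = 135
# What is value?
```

Step-by-step execution trace:
1. `num = 'hello' + 5` raises TypeError.
2. `except AttributeError` does not match TypeError; skipped.
3. `except TypeError` matches → value = 97.
4. Remaining except clauses are skipped.
Result: 97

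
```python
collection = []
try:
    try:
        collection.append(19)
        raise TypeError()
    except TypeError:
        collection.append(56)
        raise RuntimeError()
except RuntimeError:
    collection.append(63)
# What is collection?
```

Step-by-step execution trace:
1. Inner try: `collection.append(19)` → collection = [19].
2. `raise TypeError()` raises TypeError.
3. Inner `except TypeError` matches → `collection.append(56)` → collection = [19, 56].
4. `raise RuntimeError()` raises RuntimeError; propagates to outer try.
5. Outer `except RuntimeError` matches → `collection.append(63)` → collection = [19, 56, 63].
Result: [19, 56, 63]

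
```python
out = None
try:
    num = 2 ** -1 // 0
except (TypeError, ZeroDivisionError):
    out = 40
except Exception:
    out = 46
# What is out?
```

Step-by-step execution trace:
1. `num = 2 ** -1 // 0` raises ZeroDivisionError.
2. `except (TypeError, ZeroDivisionError)` matches (ZeroDivisionError is in the tuple) → out = 40.
3. `except Exception` is not reached.
Result: 40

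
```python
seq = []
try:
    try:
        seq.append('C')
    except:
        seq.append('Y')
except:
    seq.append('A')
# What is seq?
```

Step-by-step execution trace:
1. Inner try: `seq.append('C')` → seq = ['C']. No exception raised.
2. Inner `except` is skipped.
3. Inner try completes normally; outer `except` is skipped.
Result: ['C']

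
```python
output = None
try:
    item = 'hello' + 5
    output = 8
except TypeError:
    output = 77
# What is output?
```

Step-by-step execution trace:
1. `item = 'hello' + 5` raises TypeError.
2. `output = 8` is not reached.
3. `except TypeError` matches → output = 77.
Result: 77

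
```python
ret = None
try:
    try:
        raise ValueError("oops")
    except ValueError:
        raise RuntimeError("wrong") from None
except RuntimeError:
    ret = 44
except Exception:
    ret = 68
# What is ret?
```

Step-by-step execution trace:
1. Inner try raises ValueError; inner `except ValueError` catches it.
2. `raise RuntimeError(...) from None` raises RuntimeError (from None suppresses __context__, but the active exception is still RuntimeError).
3. Outer `except RuntimeError` matches → ret = 44.
4. `except Exception` is not reached.
Result: 44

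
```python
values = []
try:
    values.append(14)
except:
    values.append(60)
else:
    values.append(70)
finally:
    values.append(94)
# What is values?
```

Step-by-step execution trace:
1. try: `values.append(14)` → values = [14]. No exception raised.
2. `except` is skipped.
3. `else` runs: `values.append(70)` → values = [14, 70].
4. `finally` always runs: `values.append(94)` → values = [14, 70, 94].
Result: [14, 70, 94]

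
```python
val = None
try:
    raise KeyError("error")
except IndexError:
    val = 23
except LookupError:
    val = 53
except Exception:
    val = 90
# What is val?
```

Step-by-step execution trace:
1. `raise KeyError(...)` raises KeyError.
2. `except IndexError` does not match (KeyError is not a subclass of IndexError); skipped.
3. `except LookupError` matches (KeyError is a subclass of LookupError) → val = 53.
4. `except Exception` is not reached.
Result: 53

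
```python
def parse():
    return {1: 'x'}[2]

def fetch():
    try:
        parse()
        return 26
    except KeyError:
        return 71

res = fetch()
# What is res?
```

Step-by-step execution trace:
1. `fetch()` calls `parse()`.
2. `parse()` evaluates `{1: 'x'}[2]`, which raises KeyError; it propagates to the caller.
3. `return 26` is not reached.
4. `except KeyError` in fetch matches → returns 71.
5. res = 71.
Result: 71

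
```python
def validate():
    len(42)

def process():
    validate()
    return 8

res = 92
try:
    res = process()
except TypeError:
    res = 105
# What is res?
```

Step-by-step execution trace:
1. res starts at 92.
2. try: `process()` calls `validate()`.
3. `validate()` evaluates `len(42)`, which raises TypeError; it propagates through process (uncaught).
4. `return 8` in process is not reached; the assignment to res does not complete.
5. `except TypeError` matches → res = 105.
Result: 105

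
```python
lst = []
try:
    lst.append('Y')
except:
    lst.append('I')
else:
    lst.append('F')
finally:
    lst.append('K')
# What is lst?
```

Step-by-step execution trace:
1. try: `lst.append('Y')` → lst = ['Y']. No exception raised.
2. `except` is skipped.
3. `else` runs: `lst.append('F')` → lst = ['Y', 'F'].
4. `finally` always runs: `lst.append('K')` → lst = ['Y', 'F', 'K'].
Result: ['Y', 'F', 'K']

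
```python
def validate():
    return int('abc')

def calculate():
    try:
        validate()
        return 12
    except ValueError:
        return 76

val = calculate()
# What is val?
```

Step-by-step execution trace:
1. `calculate()` calls `validate()`.
2. `validate()` evaluates `int('abc')`, which raises ValueError; it propagates to the caller.
3. `return 12` is not reached.
4. `except ValueError` in calculate matches → returns 76.
5. val = 76.
Result: 76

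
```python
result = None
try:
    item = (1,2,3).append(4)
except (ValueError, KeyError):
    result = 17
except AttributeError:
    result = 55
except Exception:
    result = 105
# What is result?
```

Step-by-step execution trace:
1. `item = (1,2,3).append(4)` raises AttributeError.
2. `except (ValueError, KeyError)` does not match AttributeError; skipped.
3. `except AttributeError` matches (exact type match) → result = 55.
4. `except Exception` is not reached.
Result: 55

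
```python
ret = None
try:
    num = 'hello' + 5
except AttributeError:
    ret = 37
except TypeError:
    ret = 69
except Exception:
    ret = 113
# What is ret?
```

Step-by-step execution trace:
1. `num = 'hello' + 5` raises TypeError.
2. `except AttributeError` does not match TypeError; skipped.
3. `except TypeError` matches → ret = 69.
4. Remaining except clauses are skipped.
Result: 69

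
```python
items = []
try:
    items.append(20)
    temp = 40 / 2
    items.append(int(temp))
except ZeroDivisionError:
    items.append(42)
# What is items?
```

Step-by-step execution trace:
1. try: `items.append(20)` → items = [20].
2. `temp = 40 / 2` → temp = 20.0. No exception raised.
3. `items.append(int(temp))` → items = [20, 20].
4. `except ZeroDivisionError` is skipped (no exception was raised).
Result: [20, 20]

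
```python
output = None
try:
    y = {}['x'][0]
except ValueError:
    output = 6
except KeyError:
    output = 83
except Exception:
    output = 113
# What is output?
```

Step-by-step execution trace:
1. `y = {}['x'][0]` raises KeyError.
2. `except ValueError` does not match KeyError; skipped.
3. `except KeyError` matches → output = 83.
4. Remaining except clauses are skipped.
Result: 83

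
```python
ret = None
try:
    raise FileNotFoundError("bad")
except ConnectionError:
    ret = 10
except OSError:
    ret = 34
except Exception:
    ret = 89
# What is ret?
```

Step-by-step execution trace:
1. `raise FileNotFoundError(...)` raises FileNotFoundError.
2. `except ConnectionError` does not match (FileNotFoundError is not a subclass of ConnectionError); skipped.
3. `except OSError` matches (FileNotFoundError is a subclass of OSError) → ret = 34.
4. `except Exception` is not reached.
Result: 34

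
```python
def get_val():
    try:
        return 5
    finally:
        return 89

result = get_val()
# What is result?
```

Step-by-step execution trace:
1. `get_val()` enters try: `return 5` sets pending return value 5.
2. Before returning, `finally: return 89` runs and overrides the pending return.
3. get_val() returns 89 → result = 89.
Result: 89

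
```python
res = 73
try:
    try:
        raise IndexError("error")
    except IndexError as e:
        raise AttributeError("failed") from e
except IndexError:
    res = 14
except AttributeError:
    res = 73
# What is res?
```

Step-by-step execution trace:
1. Inner try raises IndexError; inner `except IndexError as e` catches it.
2. `raise AttributeError(...) from e` raises AttributeError (IndexError is attached as __cause__, but only AttributeError is active).
3. Outer `except IndexError` does not match AttributeError; skipped.
4. Outer `except AttributeError` matches → res = 73.
Result: 73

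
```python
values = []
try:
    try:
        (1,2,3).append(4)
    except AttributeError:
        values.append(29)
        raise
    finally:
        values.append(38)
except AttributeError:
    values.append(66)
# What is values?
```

Step-by-step execution trace:
1. Inner try: `(1,2,3).append(4)` raises AttributeError.
2. Inner `except AttributeError` matches → `values.append(29)` → values = [29].
3. bare `raise` re-raises AttributeError.
4. Inner `finally` runs during unwinding: `values.append(38)` → values = [29, 38].
5. Outer `except AttributeError` matches → `values.append(66)` → values = [29, 38, 66].
Result: [29, 38, 66]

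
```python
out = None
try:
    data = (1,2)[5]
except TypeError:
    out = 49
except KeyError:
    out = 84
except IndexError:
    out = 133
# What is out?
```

Step-by-step execution trace:
1. `data = (1,2)[5]` raises IndexError.
2. `except TypeError` does not match IndexError; skipped.
3. `except KeyError` does not match IndexError; skipped.
4. `except IndexError` matches → out = 133.
Result: 133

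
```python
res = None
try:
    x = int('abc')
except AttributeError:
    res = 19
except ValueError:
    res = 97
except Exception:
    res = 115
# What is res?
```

Step-by-step execution trace:
1. `x = int('abc')` raises ValueError.
2. `except AttributeError` does not match ValueError; skipped.
3. `except ValueError` matches → res = 97.
4. Remaining except clauses are skipped.
Result: 97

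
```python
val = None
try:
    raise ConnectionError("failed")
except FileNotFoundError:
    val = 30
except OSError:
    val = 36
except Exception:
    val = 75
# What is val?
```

Step-by-step execution trace:
1. `raise ConnectionError(...)` raises ConnectionError.
2. `except FileNotFoundError` does not match (ConnectionError is not a subclass of FileNotFoundError); skipped.
3. `except OSError` matches (ConnectionError is a subclass of OSError) → val = 36.
4. `except Exception` is not reached.
Result: 36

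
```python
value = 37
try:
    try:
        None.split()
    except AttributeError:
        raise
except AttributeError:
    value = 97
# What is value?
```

Step-by-step execution trace:
1. Inner try: `None.split()` raises AttributeError.
2. Inner `except AttributeError` matches; bare `raise` re-raises the same AttributeError.
3. Outer `except AttributeError` matches → value = 97.
Result: 97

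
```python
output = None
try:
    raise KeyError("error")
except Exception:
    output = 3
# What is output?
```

Step-by-step execution trace:
1. `raise KeyError(...)` raises KeyError.
2. `except Exception` matches (KeyError is a subclass of Exception) → output = 3.
Result: 3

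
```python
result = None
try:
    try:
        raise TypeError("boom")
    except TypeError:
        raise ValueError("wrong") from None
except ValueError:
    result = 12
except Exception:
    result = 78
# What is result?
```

Step-by-step execution trace:
1. Inner try raises TypeError; inner `except TypeError` catches it.
2. `raise ValueError(...) from None` raises ValueError (from None suppresses __context__, but the active exception is still ValueError).
3. Outer `except ValueError` matches → result = 12.
4. `except Exception` is not reached.
Result: 12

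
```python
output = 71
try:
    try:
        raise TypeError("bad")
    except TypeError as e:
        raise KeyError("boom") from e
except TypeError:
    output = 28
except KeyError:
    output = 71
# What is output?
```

Step-by-step execution trace:
1. Inner try raises TypeError; inner `except TypeError as e` catches it.
2. `raise KeyError(...) from e` raises KeyError (TypeError is attached as __cause__, but only KeyError is active).
3. Outer `except TypeError` does not match KeyError; skipped.
4. Outer `except KeyError` matches → output = 71.
Result: 71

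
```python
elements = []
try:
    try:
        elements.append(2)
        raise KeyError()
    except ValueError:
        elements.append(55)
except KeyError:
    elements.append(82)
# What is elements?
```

Step-by-step execution trace:
1. Inner try: `elements.append(2)` → elements = [2].
2. `raise KeyError()` raises KeyError.
3. Inner `except ValueError` does not match KeyError; exception propagates to outer try.
4. Outer `except KeyError` matches → `elements.append(82)` → elements = [2, 82].
Result: [2, 82]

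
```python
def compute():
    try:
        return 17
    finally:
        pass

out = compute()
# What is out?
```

Step-by-step execution trace:
1. `compute()` enters try: `return 17` sets pending return value 17.
2. Before returning, `finally: pass` runs (no effect).
3. compute() returns 17 → out = 17.
Result: 17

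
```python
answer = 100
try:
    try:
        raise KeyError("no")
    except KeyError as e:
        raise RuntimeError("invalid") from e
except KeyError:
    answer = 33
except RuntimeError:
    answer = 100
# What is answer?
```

Step-by-step execution trace:
1. Inner try raises KeyError; inner `except KeyError as e` catches it.
2. `raise RuntimeError(...) from e` raises RuntimeError (KeyError is attached as __cause__, but only RuntimeError is active).
3. Outer `except KeyError` does not match RuntimeError; skipped.
4. Outer `except RuntimeError` matches → answer = 100.
Result: 100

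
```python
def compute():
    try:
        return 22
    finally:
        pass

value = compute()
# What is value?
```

Step-by-step execution trace:
1. `compute()` enters try: `return 22` sets pending return value 22.
2. Before returning, `finally: pass` runs (no effect).
3. compute() returns 22 → value = 22.
Result: 22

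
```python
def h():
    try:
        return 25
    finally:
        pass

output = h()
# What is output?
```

Step-by-step execution trace:
1. `h()` enters try: `return 25` sets pending return value 25.
2. Before returning, `finally: pass` runs (no effect).
3. h() returns 25 → output = 25.
Result: 25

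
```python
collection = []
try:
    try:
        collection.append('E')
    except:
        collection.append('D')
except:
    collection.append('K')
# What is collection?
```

Step-by-step execution trace:
1. Inner try: `collection.append('E')` → collection = ['E']. No exception raised.
2. Inner `except` is skipped.
3. Inner try completes normally; outer `except` is skipped.
Result: ['E']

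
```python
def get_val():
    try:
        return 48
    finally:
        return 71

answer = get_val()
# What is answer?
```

Step-by-step execution trace:
1. `get_val()` enters try: `return 48` sets pending return value 48.
2. Before returning, `finally: return 71` runs and overrides the pending return.
3. get_val() returns 71 → answer = 71.
Result: 71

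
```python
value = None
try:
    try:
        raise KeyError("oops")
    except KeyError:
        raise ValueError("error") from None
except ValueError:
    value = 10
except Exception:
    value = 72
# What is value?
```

Step-by-step execution trace:
1. Inner try raises KeyError; inner `except KeyError` catches it.
2. `raise ValueError(...) from None` raises ValueError (from None suppresses __context__, but the active exception is still ValueError).
3. Outer `except ValueError` matches → value = 10.
4. `except Exception` is not reached.
Result: 10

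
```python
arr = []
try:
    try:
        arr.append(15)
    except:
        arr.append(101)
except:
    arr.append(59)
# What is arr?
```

Step-by-step execution trace:
1. Inner try: `arr.append(15)` → arr = [15]. No exception raised.
2. Inner `except` is skipped.
3. Inner try completes normally; outer `except` is skipped.
Result: [15]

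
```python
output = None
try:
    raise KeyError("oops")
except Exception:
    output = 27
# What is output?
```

Step-by-step execution trace:
1. `raise KeyError(...)` raises KeyError.
2. `except Exception` matches (KeyError is a subclass of Exception) → output = 27.
Result: 27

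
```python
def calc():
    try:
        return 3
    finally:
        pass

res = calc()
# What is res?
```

Step-by-step execution trace:
1. `calc()` enters try: `return 3` sets pending return value 3.
2. Before returning, `finally: pass` runs (no effect).
3. calc() returns 3 → res = 3.
Result: 3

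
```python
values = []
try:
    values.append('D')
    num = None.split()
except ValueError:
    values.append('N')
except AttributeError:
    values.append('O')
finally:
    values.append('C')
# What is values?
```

Step-by-step execution trace:
1. try: `values.append('D')` → values = ['D'].
2. `num = None.split()` raises AttributeError.
3. `except ValueError` does not match AttributeError; skipped.
4. `except AttributeError` matches → `values.append('O')` → values = ['D', 'O'].
5. finally always runs: `values.append('C')` → values = ['D', 'O', 'C'].
Result: ['D', 'O', 'C']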